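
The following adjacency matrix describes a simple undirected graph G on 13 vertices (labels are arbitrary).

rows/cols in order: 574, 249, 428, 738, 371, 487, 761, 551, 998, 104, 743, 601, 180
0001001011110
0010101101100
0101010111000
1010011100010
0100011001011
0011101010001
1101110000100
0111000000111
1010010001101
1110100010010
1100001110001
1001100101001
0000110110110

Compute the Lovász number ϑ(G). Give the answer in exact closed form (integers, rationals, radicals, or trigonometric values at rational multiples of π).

sqrt(13)

Vertex 551 has 6 neighbors: 249, 428, 738, 743, 601, 180.
N(371) = {249, 487, 761, 104, 601, 180}, |N(371)| = 6.
deg(601) = 6; N(601) = {574, 738, 371, 551, 104, 180}.
deg(738) = 6; N(738) = {574, 428, 487, 761, 551, 601}.
Regular of degree 6 on 13 vertices: strongly regular (13,6,2,3).
A has 3 distinct eigenvalues ≈ [6.0, 1.302776, -2.302776].
Lovász (edge-transitive): ϑ = −13·(-sqrt(13)/2 - 1/2)/((6)−(-sqrt(13)/2 - 1/2)) = sqrt(13).
= 3.60555… (decimal).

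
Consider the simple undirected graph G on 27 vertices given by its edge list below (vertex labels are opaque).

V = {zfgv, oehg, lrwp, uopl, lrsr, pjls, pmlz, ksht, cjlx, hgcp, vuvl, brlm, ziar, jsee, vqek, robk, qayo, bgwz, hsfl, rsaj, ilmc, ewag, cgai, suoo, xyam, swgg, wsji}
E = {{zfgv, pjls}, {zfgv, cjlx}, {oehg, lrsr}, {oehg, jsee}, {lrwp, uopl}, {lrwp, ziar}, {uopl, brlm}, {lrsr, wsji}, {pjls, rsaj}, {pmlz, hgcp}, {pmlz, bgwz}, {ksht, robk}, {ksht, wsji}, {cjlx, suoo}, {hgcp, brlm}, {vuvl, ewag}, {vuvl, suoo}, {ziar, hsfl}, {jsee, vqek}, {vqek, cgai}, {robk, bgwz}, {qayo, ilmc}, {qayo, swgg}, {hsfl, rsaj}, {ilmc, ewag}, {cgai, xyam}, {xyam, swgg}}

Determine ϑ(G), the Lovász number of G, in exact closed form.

27*cos(pi/27)/(cos(pi/27) + 1)

N(oehg) = {lrsr, jsee}, |N(oehg)| = 2.
deg(robk) = 2; N(robk) = {ksht, bgwz}.
Vertex cgai has 2 neighbors: vqek, xyam.
N(brlm) = {uopl, hgcp}, |N(brlm)| = 2.
27-vertex 2-regular graph: this is C_{27}, the 27-cycle.
Distinct eigenvalues (to 5 d.p.): [2.0, 1.94609, 1.78727, 1.53209, 1.19432, 0.79216, 0.3473, -0.11629, -0.57361, -1.0, -1.37248, -1.67098, -1.87939, -1.98648].
ϑ = −N·λ_min/(λ_max−λ_min) = −27·(-2*cos(pi/27))/(2−(-2*cos(pi/27))) = 27*cos(pi/27)/(cos(pi/27) + 1).
Numerically 13.454204.
13 ≤ 27*cos(pi/27)/(cos(pi/27) + 1) ≤ 14: both strict.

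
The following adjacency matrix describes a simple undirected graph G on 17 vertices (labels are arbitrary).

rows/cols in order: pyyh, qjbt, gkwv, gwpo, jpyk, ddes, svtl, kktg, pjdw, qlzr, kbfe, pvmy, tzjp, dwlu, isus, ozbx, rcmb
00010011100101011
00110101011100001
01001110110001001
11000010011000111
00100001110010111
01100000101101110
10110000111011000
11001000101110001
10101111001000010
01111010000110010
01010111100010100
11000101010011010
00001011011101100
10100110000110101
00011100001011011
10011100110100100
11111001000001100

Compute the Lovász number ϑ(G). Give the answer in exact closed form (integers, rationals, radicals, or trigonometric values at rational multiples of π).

sqrt(17)

Vertex rcmb has 8 neighbors: pyyh, qjbt, gkwv, gwpo, jpyk, kktg, dwlu, isus.
Vertex kbfe has 8 neighbors: qjbt, gwpo, ddes, svtl, kktg, pjdw, tzjp, isus.
deg(gkwv) = 8; N(gkwv) = {qjbt, jpyk, ddes, svtl, pjdw, qlzr, dwlu, rcmb}.
N(qjbt) = {gkwv, gwpo, ddes, kktg, qlzr, kbfe, pvmy, rcmb}, |N(qjbt)| = 8.
Every vertex has degree 8 (N=17); Paley(17): SR with (k,λ,μ)=(8,3,4).
The 3 distinct eigenvalues: [8.0, 1.562, -2.562].
Lovász: ϑ = −17(-sqrt(17)/2 - 1/2)/(8+-(-sqrt(17)/2 - 1/2)) = sqrt(17).
ϑ(G) ≈ 4.123105626.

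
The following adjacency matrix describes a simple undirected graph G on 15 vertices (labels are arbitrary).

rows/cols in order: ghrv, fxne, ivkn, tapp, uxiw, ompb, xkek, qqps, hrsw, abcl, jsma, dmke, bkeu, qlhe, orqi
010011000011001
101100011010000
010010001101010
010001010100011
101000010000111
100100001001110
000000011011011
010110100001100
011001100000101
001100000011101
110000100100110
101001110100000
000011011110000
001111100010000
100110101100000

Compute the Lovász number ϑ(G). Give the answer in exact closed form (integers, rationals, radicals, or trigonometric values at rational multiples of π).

N(qqps) = {fxne, tapp, uxiw, xkek, dmke, bkeu}, |N(qqps)| = 6.
Vertex jsma has 6 neighbors: ghrv, fxne, xkek, abcl, bkeu, qlhe.
Vertex bkeu has 6 neighbors: uxiw, ompb, qqps, hrsw, abcl, jsma.
deg(ghrv) = 6; N(ghrv) = {fxne, uxiw, ompb, jsma, dmke, orqi}.
Regular of degree 6 on 15 vertices: Kneser-type, 2-subsets of [6].
spec(A) ≈ [6.0, 1.0, -3.0] (distinct, 6 d.p.).
λ_max=6, λ_min=-3; ϑ = −15·λ_min/(λ_max−λ_min) = 5.
ϑ(G) ≈ 5.00000000.

5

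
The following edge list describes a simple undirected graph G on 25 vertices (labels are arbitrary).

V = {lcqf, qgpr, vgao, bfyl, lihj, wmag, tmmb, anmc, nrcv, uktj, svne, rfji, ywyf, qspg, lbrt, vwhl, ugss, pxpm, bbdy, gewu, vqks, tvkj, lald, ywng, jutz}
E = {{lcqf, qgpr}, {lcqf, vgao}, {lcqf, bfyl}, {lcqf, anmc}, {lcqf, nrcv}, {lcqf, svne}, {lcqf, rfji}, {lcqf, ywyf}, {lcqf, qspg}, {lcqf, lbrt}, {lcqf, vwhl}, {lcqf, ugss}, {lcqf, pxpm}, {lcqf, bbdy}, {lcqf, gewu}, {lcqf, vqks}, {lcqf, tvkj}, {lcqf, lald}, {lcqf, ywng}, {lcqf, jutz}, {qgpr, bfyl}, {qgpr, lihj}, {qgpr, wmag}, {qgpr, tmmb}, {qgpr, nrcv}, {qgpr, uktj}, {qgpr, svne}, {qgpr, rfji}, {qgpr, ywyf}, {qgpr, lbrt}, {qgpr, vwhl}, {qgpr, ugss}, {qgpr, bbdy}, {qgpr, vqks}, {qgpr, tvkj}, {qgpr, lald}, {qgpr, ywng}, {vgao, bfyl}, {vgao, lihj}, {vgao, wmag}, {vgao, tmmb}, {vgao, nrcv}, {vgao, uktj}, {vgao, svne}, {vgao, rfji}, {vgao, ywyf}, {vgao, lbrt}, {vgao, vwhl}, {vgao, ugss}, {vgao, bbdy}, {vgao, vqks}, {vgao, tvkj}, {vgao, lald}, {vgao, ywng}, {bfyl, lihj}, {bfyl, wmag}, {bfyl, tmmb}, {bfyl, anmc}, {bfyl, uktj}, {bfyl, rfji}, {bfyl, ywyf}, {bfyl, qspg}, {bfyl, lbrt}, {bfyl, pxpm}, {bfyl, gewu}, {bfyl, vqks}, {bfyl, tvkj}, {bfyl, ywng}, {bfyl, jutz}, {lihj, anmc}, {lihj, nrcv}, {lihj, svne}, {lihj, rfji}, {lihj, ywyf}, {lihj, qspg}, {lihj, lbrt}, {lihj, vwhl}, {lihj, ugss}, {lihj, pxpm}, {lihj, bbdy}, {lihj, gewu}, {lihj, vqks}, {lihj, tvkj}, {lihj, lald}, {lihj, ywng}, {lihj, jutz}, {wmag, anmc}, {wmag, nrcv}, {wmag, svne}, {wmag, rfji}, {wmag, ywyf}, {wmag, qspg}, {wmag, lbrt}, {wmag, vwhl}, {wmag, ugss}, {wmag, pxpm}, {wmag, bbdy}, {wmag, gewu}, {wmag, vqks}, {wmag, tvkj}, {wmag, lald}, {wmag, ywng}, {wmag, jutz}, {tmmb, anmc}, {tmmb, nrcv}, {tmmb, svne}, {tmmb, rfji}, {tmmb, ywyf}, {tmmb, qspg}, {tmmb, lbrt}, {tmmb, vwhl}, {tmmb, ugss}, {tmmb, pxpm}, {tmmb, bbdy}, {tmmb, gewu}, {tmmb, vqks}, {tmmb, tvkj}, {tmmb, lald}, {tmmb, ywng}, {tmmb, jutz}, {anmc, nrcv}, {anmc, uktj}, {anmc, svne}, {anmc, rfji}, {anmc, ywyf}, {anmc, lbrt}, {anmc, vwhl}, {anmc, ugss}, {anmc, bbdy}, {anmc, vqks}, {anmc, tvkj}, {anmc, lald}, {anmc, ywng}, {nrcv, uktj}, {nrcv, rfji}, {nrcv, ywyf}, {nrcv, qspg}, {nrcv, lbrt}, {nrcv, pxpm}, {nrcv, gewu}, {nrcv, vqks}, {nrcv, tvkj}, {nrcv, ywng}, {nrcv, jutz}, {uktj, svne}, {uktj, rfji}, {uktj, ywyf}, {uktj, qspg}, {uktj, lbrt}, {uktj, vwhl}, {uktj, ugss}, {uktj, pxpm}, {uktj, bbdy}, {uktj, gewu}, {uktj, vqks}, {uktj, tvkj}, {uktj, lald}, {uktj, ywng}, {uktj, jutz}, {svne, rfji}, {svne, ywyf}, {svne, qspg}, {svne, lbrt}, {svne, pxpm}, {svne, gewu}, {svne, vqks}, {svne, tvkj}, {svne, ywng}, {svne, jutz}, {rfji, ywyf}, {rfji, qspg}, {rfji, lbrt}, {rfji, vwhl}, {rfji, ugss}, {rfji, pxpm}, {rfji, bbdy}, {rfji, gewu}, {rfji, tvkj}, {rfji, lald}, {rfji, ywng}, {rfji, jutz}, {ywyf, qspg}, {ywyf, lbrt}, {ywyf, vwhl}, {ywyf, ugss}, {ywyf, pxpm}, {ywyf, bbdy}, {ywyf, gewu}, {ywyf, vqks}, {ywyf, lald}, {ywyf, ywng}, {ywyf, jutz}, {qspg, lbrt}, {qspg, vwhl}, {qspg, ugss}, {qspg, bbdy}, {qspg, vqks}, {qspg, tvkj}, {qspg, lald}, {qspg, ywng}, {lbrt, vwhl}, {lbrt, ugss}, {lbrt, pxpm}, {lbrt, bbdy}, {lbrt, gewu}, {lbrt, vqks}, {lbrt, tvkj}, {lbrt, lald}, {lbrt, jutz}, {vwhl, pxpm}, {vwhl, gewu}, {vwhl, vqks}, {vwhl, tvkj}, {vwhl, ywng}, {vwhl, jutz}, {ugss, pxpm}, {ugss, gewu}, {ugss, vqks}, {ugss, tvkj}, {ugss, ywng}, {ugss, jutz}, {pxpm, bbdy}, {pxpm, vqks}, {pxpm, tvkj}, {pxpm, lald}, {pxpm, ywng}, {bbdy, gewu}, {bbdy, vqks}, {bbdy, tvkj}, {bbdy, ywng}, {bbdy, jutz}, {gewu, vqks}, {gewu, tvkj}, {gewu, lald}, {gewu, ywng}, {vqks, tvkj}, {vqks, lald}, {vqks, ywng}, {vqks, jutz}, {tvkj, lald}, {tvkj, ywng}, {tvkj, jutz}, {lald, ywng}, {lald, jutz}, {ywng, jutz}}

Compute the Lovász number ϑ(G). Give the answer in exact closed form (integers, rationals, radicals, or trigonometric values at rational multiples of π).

7

N(vgao) = {lcqf, bfyl, lihj, wmag, tmmb, nrcv, uktj, svne, rfji, ywyf, lbrt, vwhl, ugss, bbdy, vqks, tvkj, lald, ywng}, |N(vgao)| = 18.
N(pxpm) = {lcqf, bfyl, lihj, wmag, tmmb, nrcv, uktj, svne, rfji, ywyf, lbrt, vwhl, ugss, bbdy, vqks, tvkj, lald, ywng}, |N(pxpm)| = 18.
Vertex vwhl has 18 neighbors: lcqf, qgpr, vgao, lihj, wmag, tmmb, anmc, uktj, rfji, ywyf, qspg, lbrt, pxpm, gewu, vqks, tvkj, ywng, jutz.
deg(vqks) = 23; N(vqks) = {lcqf, qgpr, vgao, bfyl, lihj, wmag, tmmb, anmc, nrcv, uktj, svne, ywyf, qspg, lbrt, vwhl, ugss, pxpm, bbdy, gewu, tvkj, lald, ywng, jutz}.
Complete 6-partite, parts [7, 7, 5, 2, 2, 2]: perfect, ϑ = α = 7.
Numerically 7.0000.
Sandwich: α(G)=7 ≤ ϑ(G)=7 ≤ χ(Ḡ)=7 (collapsed).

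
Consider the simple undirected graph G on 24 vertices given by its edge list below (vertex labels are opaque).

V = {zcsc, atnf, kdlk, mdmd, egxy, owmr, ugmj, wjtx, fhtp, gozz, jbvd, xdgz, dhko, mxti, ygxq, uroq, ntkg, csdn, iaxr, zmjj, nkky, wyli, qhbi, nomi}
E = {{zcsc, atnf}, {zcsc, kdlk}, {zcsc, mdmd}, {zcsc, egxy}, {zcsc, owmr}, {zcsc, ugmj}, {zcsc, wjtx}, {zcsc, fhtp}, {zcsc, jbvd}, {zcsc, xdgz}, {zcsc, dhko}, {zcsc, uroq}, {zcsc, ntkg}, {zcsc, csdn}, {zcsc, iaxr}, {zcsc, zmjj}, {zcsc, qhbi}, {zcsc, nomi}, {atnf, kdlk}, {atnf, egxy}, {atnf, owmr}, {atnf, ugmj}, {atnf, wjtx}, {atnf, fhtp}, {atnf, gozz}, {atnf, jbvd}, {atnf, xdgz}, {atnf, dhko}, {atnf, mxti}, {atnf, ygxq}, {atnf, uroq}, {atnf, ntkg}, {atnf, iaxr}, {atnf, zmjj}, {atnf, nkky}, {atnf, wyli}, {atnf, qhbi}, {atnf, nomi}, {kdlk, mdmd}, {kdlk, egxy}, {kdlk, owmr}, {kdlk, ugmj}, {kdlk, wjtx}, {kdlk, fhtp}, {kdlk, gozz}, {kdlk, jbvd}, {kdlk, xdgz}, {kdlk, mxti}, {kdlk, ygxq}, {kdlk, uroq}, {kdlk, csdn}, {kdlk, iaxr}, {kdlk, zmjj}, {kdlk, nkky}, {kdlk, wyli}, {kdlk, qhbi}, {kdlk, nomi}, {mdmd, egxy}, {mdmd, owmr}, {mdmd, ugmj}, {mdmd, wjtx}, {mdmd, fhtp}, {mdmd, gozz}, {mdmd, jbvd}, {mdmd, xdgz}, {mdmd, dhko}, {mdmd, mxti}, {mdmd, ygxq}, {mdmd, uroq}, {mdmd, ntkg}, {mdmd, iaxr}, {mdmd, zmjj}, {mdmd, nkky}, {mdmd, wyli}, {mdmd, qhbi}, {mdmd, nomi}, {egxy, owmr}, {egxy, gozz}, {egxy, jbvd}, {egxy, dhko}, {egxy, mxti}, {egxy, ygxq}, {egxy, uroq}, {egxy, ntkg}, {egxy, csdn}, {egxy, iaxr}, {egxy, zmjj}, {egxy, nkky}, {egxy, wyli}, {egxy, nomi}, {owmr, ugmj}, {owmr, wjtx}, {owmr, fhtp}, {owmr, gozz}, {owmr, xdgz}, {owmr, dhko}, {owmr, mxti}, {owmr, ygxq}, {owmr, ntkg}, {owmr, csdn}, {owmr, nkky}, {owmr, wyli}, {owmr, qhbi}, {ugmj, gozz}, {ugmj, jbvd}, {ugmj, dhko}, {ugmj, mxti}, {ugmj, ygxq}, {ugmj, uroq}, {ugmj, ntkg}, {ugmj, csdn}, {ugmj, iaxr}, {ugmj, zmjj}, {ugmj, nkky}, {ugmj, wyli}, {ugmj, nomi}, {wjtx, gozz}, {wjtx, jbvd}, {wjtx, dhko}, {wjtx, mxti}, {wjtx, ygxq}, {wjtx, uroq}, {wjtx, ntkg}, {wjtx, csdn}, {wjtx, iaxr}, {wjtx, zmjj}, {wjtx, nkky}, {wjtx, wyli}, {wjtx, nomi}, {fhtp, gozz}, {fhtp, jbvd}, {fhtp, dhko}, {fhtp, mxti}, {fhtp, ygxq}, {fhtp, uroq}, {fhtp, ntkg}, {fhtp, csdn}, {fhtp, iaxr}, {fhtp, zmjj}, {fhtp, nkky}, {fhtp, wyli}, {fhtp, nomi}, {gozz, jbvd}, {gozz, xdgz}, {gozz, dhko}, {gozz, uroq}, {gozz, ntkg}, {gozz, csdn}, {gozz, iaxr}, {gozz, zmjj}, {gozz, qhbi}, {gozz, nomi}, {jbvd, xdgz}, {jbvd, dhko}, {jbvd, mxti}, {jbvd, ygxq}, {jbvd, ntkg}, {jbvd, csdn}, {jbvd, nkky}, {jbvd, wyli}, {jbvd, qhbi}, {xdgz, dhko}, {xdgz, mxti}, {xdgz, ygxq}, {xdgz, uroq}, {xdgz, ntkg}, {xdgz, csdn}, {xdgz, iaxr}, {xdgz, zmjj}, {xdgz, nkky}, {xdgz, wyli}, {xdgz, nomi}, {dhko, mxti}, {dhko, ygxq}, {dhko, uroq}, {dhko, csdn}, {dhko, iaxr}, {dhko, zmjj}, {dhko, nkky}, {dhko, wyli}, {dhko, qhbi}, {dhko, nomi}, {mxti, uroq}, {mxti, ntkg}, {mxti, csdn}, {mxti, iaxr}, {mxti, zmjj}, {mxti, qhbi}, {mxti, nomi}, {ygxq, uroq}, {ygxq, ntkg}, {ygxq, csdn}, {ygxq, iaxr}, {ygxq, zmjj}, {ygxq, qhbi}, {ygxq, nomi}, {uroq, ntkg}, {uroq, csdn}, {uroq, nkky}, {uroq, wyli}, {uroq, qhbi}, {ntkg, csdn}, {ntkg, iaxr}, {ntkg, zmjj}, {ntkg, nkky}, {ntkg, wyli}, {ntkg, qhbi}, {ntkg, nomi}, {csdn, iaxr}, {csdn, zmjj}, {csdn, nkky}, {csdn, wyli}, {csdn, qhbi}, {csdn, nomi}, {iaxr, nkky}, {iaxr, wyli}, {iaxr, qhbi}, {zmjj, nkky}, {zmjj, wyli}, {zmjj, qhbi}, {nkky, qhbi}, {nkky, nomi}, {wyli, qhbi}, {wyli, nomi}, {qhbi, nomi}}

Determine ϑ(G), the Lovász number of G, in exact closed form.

N(ugmj) = {zcsc, atnf, kdlk, mdmd, owmr, gozz, jbvd, dhko, mxti, ygxq, uroq, ntkg, csdn, iaxr, zmjj, nkky, wyli, nomi}, |N(ugmj)| = 18.
N(nkky) = {atnf, kdlk, mdmd, egxy, owmr, ugmj, wjtx, fhtp, jbvd, xdgz, dhko, uroq, ntkg, csdn, iaxr, zmjj, qhbi, nomi}, |N(nkky)| = 18.
deg(zcsc) = 18; N(zcsc) = {atnf, kdlk, mdmd, egxy, owmr, ugmj, wjtx, fhtp, jbvd, xdgz, dhko, uroq, ntkg, csdn, iaxr, zmjj, qhbi, nomi}.
deg(atnf) = 21; N(atnf) = {zcsc, kdlk, egxy, owmr, ugmj, wjtx, fhtp, gozz, jbvd, xdgz, dhko, mxti, ygxq, uroq, ntkg, iaxr, zmjj, nkky, wyli, qhbi, nomi}.
G = K_{6,6,6,3,3}: α = 6 = χ(Ḡ), so ϑ = 6.
ϑ(G) ≈ 6.000000000.
6 ≤ 6 ≤ 6: collapsed.

6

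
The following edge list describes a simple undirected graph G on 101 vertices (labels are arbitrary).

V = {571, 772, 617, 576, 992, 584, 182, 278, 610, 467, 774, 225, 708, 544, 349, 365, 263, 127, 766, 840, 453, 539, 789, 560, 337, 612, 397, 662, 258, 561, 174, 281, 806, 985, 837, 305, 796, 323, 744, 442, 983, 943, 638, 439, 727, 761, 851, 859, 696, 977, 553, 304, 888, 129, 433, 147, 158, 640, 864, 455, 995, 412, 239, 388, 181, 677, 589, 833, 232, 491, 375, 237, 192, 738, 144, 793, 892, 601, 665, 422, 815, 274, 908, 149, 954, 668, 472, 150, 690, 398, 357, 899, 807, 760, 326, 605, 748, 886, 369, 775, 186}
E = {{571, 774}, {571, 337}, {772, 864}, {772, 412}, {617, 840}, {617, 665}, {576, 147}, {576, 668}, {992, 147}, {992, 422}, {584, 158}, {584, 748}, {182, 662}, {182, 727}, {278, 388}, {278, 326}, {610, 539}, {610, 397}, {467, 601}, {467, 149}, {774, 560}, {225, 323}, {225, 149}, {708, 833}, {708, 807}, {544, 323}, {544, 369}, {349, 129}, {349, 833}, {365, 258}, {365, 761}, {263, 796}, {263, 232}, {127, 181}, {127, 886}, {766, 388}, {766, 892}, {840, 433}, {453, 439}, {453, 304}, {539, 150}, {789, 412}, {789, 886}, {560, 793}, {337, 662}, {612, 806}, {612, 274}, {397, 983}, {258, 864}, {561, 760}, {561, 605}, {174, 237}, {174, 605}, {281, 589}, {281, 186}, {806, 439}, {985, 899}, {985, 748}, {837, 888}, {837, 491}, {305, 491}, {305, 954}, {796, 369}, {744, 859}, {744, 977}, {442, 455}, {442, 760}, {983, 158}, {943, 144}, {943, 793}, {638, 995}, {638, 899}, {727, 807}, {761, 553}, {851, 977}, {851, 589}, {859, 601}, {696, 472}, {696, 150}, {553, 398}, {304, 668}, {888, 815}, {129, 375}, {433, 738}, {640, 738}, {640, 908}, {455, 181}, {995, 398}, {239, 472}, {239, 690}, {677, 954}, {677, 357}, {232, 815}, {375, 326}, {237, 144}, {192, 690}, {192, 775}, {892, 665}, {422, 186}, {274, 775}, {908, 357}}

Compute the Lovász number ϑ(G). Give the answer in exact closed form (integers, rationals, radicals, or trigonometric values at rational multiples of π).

deg(263) = 2; N(263) = {796, 232}.
Vertex 439 has 2 neighbors: 453, 806.
deg(397) = 2; N(397) = {610, 983}.
N(561) = {760, 605}, |N(561)| = 2.
Every vertex has degree 2 (N=101); the odd cycle C_{101}.
A has 51 distinct eigenvalues ≈ [2.0, 1.996131, 1.98454, 1.96527, 1.938398, 1.904026, 1.862288, 1.813345, 1.757387, 1.694629, 1.625316, 1.549714, 1.468117, 1.38084, 1.288221, 1.190618, 1.088408, 0.981988, 0.871769, 0.758177, 0.641652, 0.522644, 0.401614, 0.279031, 0.155368, 0.031104, -0.093281, -0.217304, -0.340487, -0.462353, -0.582429, -0.700253, -0.815367, -0.927327, -1.035699, -1.140065, -1.240019, -1.335176, -1.425168, -1.509646, -1.588283, -1.660776, -1.726843, -1.78623, -1.838706, -1.884069, -1.922142, -1.952779, -1.975861, -1.991299, -1.999033].
Lovász: ϑ = −101(-2*cos(pi/101))/(2+-(-1)*2*cos(pi/101)) = 101*cos(pi/101)/(cos(pi/101) + 1).
= 50.4877832… (decimal).
50 ≤ 101*cos(pi/101)/(cos(pi/101) + 1) ≤ 51: both strict.

101*cos(pi/101)/(cos(pi/101) + 1)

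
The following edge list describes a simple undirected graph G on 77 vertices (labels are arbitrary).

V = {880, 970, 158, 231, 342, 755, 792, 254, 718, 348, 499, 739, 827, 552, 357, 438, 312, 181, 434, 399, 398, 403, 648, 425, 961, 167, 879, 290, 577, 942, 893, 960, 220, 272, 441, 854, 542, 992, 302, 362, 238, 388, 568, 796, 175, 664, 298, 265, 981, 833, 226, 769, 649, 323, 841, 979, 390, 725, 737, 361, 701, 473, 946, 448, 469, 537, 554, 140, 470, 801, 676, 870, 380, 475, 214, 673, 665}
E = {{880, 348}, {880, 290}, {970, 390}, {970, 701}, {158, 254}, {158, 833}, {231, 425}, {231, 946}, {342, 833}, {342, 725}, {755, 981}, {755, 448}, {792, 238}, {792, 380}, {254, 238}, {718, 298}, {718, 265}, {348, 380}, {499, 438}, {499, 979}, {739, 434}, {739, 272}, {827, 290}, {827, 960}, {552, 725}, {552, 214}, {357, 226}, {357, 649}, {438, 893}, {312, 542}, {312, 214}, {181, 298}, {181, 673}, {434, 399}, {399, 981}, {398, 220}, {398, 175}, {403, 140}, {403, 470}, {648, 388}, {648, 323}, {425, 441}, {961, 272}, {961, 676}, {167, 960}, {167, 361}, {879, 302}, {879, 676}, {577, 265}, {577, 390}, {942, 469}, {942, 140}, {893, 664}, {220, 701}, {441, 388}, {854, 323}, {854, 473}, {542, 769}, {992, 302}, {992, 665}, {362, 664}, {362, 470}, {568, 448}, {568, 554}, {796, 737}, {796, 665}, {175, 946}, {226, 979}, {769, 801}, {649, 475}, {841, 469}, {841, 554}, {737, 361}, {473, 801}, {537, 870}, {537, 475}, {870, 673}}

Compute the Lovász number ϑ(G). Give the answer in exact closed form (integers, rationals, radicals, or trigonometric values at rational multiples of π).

N(361) = {167, 737}, |N(361)| = 2.
N(441) = {425, 388}, |N(441)| = 2.
Vertex 769 has 2 neighbors: 542, 801.
deg(676) = 2; N(676) = {961, 879}.
2-regular, N=77; a single 77-cycle (edge-transitive).
A has 39 distinct eigenvalues ≈ [2.0, 1.9933, 1.9734, 1.9404, 1.8944, 1.8358, 1.765, 1.6825, 1.5888, 1.4845, 1.3703, 1.247, 1.1154, 0.9764, 0.8308, 0.6798, 0.5242, 0.3651, 0.2036, 0.0408, -0.1223, -0.2846, -0.445, -0.6025, -0.7559, -0.9043, -1.0467, -1.1822, -1.3097, -1.4286, -1.5379, -1.637, -1.7252, -1.8019, -1.8667, -1.919, -1.9585, -1.985, -1.9983].
Lovász (edge-transitive): ϑ = −77·(-2*cos(pi/77))/((2)−(-2*cos(pi/77))) = 77*cos(pi/77)/(cos(pi/77) + 1).
Numerically 38.483973469.
Lovász sandwich 38 ≤ 77*cos(pi/77)/(cos(pi/77) + 1) ≤ 39: both strict.

77*cos(pi/77)/(cos(pi/77) + 1)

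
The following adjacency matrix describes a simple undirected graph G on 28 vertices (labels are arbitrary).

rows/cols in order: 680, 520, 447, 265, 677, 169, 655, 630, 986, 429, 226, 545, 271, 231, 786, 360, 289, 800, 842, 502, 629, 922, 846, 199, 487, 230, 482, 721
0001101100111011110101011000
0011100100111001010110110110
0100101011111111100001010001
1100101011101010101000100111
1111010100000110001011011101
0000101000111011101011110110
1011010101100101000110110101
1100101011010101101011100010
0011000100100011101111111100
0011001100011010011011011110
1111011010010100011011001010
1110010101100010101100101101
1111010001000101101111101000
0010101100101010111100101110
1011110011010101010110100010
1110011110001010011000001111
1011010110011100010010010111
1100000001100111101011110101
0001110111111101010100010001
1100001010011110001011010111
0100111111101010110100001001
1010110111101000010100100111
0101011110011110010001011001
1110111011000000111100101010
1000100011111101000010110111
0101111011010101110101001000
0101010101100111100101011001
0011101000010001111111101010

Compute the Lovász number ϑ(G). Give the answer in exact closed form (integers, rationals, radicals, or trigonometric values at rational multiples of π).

deg(629) = 15; N(629) = {520, 677, 169, 655, 630, 986, 429, 226, 271, 786, 289, 800, 502, 487, 721}.
N(655) = {680, 447, 265, 169, 630, 429, 226, 231, 360, 502, 629, 846, 199, 230, 721}, |N(655)| = 15.
N(721) = {447, 265, 677, 655, 545, 360, 289, 800, 842, 502, 629, 922, 846, 487, 482}, |N(721)| = 15.
Vertex 677 has 15 neighbors: 680, 520, 447, 265, 169, 630, 231, 786, 842, 629, 922, 199, 487, 230, 721.
Every vertex has degree 15 (N=28); Kneser-type, 2-subsets of [8].
spec(A) ≈ [15.0, 1.0, -5.0] (distinct, 6 d.p.).
With N=28: ϑ(G) = 28·(-1*(-5))/(15−(-5)) = 7.
= 7.000000000… (decimal).

7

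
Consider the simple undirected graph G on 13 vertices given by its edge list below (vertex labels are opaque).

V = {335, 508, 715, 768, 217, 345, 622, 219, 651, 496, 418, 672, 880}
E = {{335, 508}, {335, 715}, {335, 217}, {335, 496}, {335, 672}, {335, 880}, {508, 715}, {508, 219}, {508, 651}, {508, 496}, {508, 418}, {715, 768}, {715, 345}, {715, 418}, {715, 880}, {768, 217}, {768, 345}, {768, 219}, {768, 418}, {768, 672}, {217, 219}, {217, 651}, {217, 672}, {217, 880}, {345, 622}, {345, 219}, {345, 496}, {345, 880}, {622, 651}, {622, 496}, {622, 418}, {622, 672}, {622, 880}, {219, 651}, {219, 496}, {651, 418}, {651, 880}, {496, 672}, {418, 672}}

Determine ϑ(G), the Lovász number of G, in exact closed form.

sqrt(13)

N(335) = {508, 715, 217, 496, 672, 880}, |N(335)| = 6.
Vertex 217 has 6 neighbors: 335, 768, 219, 651, 672, 880.
deg(496) = 6; N(496) = {335, 508, 345, 622, 219, 672}.
Vertex 880 has 6 neighbors: 335, 715, 217, 345, 622, 651.
G on 13 vertices is 6-regular; strongly regular (13,6,2,3).
Distinct eigenvalues (to 5 d.p.): [6.0, 1.30278, -2.30278].
−13·(-sqrt(13)/2 - 1/2) / ((6)−(-sqrt(13)/2 - 1/2)) = sqrt(13) = ϑ(G).
ϑ(G) ≈ 3.605551.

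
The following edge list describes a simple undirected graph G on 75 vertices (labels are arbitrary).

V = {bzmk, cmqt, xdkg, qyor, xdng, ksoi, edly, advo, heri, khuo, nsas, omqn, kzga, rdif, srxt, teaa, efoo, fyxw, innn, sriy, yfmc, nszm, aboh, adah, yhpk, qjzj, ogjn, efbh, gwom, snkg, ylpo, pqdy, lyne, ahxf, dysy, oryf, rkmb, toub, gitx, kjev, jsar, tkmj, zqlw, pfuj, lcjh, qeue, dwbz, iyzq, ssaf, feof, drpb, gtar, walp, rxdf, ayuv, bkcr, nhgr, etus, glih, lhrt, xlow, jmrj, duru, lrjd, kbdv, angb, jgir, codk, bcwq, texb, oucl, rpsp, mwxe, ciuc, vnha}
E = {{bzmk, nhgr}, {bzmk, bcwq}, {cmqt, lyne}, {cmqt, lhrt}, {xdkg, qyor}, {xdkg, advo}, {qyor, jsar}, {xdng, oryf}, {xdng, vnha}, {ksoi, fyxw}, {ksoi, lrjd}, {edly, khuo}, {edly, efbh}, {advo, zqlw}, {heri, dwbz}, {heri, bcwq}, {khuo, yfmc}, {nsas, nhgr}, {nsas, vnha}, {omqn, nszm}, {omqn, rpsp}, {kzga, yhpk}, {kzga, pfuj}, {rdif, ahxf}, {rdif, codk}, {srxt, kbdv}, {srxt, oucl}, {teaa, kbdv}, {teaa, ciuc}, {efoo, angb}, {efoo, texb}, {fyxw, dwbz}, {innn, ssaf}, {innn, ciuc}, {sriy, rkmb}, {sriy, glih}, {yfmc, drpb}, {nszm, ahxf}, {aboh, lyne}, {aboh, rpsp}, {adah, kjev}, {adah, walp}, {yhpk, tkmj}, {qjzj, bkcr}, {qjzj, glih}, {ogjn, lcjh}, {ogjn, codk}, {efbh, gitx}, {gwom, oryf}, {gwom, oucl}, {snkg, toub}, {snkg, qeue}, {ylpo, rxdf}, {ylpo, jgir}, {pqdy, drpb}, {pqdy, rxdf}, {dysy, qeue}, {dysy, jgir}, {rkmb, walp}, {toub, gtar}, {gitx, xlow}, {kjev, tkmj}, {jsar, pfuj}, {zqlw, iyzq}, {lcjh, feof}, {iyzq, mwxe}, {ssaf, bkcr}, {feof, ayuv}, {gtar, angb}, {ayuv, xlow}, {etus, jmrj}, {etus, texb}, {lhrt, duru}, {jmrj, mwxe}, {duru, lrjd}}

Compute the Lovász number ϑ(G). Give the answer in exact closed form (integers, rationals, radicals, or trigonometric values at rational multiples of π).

N(qyor) = {xdkg, jsar}, |N(qyor)| = 2.
deg(zqlw) = 2; N(zqlw) = {advo, iyzq}.
Vertex fyxw has 2 neighbors: ksoi, dwbz.
N(jgir) = {ylpo, dysy}, |N(jgir)| = 2.
2-regular, N=75; connected 2-regular on 75 ⇒ C_{75}.
A has 38 distinct eigenvalues ≈ [2.0, 1.992986, 1.971992, 1.937166, 1.888753, 1.827091, 1.752613, 1.665842, 1.567387, 1.457937, 1.338261, 1.209198, 1.071654, 0.926592, 0.775031, 0.618034, 0.456702, 0.292166, 0.125581, -0.041885, -0.209057, -0.374763, -0.53784, -0.697144, -0.851559, -1.0, -1.141427, -1.274848, -1.399327, -1.51399, -1.618034, -1.710729, -1.791424, -1.859553, -1.914639, -1.956295, -1.984229, -1.998246].
Lovász (edge-transitive): ϑ = −75·(-2*cos(pi/75))/((2)−(-2*cos(pi/75))) = 75*cos(pi/75)/(cos(pi/75) + 1).
= 37.4835… (decimal).
Sandwich: α(G)=37 ≤ ϑ(G)=75*cos(pi/75)/(cos(pi/75) + 1) ≤ χ(Ḡ)=38 (both strict).

75*cos(pi/75)/(cos(pi/75) + 1)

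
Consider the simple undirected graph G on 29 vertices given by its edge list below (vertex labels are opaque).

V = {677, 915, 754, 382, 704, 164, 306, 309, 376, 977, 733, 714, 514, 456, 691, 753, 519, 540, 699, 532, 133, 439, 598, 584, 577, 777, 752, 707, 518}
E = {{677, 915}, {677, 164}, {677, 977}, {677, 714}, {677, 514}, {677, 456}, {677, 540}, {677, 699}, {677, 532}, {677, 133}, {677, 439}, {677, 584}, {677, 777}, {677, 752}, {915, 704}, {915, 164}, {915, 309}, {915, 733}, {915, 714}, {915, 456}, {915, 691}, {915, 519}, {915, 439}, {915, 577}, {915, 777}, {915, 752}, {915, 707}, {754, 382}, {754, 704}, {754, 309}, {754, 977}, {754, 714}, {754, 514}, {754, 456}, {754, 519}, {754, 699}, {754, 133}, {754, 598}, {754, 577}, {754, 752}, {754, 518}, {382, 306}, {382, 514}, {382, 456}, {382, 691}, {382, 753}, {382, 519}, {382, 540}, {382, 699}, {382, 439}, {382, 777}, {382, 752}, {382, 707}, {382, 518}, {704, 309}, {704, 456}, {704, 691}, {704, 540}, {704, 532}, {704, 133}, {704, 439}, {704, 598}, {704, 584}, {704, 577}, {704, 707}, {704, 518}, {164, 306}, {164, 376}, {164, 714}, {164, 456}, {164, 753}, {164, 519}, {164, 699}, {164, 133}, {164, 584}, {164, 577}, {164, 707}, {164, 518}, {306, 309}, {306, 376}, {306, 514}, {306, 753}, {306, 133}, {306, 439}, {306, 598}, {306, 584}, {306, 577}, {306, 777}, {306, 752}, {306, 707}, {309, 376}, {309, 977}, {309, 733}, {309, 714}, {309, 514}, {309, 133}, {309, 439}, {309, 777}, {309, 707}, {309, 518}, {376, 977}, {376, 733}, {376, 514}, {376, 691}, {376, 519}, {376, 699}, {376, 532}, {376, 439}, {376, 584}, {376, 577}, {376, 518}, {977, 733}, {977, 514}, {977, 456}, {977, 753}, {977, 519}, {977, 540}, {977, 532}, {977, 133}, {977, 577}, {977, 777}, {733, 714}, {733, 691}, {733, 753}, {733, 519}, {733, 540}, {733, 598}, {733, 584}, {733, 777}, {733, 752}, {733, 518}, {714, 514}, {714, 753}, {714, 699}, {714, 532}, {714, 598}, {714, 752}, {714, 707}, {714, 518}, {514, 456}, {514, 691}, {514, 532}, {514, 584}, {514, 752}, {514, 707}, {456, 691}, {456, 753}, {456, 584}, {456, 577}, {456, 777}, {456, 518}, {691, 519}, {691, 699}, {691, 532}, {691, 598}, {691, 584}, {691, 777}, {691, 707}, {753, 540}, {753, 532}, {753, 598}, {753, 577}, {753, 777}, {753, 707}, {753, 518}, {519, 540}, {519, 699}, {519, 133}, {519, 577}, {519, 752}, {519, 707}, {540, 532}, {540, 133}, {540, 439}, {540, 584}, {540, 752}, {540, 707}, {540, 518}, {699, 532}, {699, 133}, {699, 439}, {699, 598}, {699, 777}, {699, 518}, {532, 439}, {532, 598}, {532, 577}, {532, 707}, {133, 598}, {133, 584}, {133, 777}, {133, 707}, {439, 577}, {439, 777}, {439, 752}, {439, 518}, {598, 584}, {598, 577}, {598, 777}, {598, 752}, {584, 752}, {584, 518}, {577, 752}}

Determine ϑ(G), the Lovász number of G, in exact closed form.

sqrt(29)

deg(598) = 14; N(598) = {754, 704, 306, 733, 714, 691, 753, 699, 532, 133, 584, 577, 777, 752}.
Vertex 164 has 14 neighbors: 677, 915, 306, 376, 714, 456, 753, 519, 699, 133, 584, 577, 707, 518.
N(540) = {677, 382, 704, 977, 733, 753, 519, 532, 133, 439, 584, 752, 707, 518}, |N(540)| = 14.
deg(376) = 14; N(376) = {164, 306, 309, 977, 733, 514, 691, 519, 699, 532, 439, 584, 577, 518}.
deg(v) = 14 for all v (|V|=29); SR(29,14,6,7) — a Paley graph.
Distinct eigenvalues (to 4 d.p.): [14.0, 2.1926, -3.1926].
Lovász: ϑ = −29(-sqrt(29)/2 - 1/2)/(14+-(-sqrt(29)/2 - 1/2)) = sqrt(29).
= 5.3851648… (decimal).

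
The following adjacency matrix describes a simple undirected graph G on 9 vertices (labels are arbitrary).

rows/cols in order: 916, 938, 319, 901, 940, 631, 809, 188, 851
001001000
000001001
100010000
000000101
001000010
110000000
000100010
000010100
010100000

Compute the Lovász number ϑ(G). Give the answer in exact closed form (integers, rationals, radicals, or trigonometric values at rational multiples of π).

9*cos(pi/9)/(cos(pi/9) + 1)

Vertex 901 has 2 neighbors: 809, 851.
deg(938) = 2; N(938) = {631, 851}.
N(188) = {940, 809}, |N(188)| = 2.
Vertex 631 has 2 neighbors: 916, 938.
9-vertex 2-regular graph: the odd cycle C_{9}.
Distinct eigenvalues (to 3 d.p.): [2.0, 1.532, 0.347, -1.0, -1.879].
Lovász: ϑ = −9(-2*cos(pi/9))/(2+-(-1)*2*cos(pi/9)) = 9*cos(pi/9)/(cos(pi/9) + 1).
ϑ(G) ≈ 4.36009.
Check 4 ≤ 9*cos(pi/9)/(cos(pi/9) + 1) ≤ 5: both strict.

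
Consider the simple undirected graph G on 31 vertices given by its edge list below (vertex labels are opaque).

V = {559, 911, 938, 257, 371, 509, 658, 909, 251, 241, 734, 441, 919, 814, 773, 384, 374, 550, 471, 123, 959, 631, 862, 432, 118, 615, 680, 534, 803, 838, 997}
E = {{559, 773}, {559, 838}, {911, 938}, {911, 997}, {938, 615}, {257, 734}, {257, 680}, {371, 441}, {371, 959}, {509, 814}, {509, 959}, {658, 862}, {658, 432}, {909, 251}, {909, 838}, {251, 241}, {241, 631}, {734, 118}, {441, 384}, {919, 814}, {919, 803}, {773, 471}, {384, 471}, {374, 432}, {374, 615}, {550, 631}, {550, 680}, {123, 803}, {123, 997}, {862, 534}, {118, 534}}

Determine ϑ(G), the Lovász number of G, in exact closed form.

31*cos(pi/31)/(cos(pi/31) + 1)

Vertex 257 has 2 neighbors: 734, 680.
Vertex 384 has 2 neighbors: 441, 471.
N(814) = {509, 919}, |N(814)| = 2.
deg(680) = 2; N(680) = {257, 550}.
G on 31 vertices is 2-regular; connected 2-regular on 31 ⇒ C_{31}.
The 16 distinct eigenvalues: [2.0, 1.95906, 1.837916, 1.641527, 1.377934, 1.057928, 0.694611, 0.302856, -0.101298, -0.501305, -0.880788, -1.224212, -1.517516, -1.748693, -1.908279, -1.989739].
Lovász: ϑ = −31(-2*cos(pi/31))/(2+-(-1)*2*cos(pi/31)) = 31*cos(pi/31)/(cos(pi/31) + 1).
= 15.460135… (decimal).
Check 15 ≤ 31*cos(pi/31)/(cos(pi/31) + 1) ≤ 16: both strict.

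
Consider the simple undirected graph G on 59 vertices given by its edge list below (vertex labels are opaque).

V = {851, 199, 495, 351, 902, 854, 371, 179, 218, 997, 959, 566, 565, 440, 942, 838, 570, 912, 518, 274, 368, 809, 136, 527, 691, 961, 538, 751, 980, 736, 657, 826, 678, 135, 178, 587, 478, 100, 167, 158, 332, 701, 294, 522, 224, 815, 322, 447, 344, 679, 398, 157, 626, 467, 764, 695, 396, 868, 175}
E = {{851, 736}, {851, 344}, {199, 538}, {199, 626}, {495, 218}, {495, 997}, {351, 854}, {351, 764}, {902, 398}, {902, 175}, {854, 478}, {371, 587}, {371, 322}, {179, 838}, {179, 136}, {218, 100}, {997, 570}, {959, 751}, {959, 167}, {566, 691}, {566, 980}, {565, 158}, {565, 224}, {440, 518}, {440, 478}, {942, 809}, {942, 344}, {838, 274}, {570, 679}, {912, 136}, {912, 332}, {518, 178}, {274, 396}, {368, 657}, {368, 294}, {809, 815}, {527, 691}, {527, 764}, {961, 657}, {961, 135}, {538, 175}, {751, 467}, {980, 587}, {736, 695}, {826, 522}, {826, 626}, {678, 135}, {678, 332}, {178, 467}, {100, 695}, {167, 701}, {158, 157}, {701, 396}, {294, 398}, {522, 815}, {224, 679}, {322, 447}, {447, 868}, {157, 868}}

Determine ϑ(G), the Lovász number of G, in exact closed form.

deg(495) = 2; N(495) = {218, 997}.
deg(344) = 2; N(344) = {851, 942}.
deg(478) = 2; N(478) = {854, 440}.
deg(351) = 2; N(351) = {854, 764}.
59-vertex 2-regular graph: a single 59-cycle (edge-transitive).
Distinct eigenvalues (to 3 d.p.): [2.0, 1.989, 1.955, 1.899, 1.821, 1.723, 1.605, 1.47, 1.317, 1.15, 0.969, 0.778, 0.577, 0.371, 0.16, -0.053, -0.265, -0.475, -0.678, -0.875, -1.061, -1.235, -1.395, -1.54, -1.667, -1.775, -1.863, -1.93, -1.975, -1.997].
λ_max=2, λ_min=-2*cos(pi/59); ϑ = −59·λ_min/(λ_max−λ_min) = 59*cos(pi/59)/(cos(pi/59) + 1).
≈ 29.47908 (to 5 d.p.).
α=29, χ(Ḡ)=30; ϑ=59*cos(pi/59)/(cos(pi/59) + 1) lies between (both strict).

59*cos(pi/59)/(cos(pi/59) + 1)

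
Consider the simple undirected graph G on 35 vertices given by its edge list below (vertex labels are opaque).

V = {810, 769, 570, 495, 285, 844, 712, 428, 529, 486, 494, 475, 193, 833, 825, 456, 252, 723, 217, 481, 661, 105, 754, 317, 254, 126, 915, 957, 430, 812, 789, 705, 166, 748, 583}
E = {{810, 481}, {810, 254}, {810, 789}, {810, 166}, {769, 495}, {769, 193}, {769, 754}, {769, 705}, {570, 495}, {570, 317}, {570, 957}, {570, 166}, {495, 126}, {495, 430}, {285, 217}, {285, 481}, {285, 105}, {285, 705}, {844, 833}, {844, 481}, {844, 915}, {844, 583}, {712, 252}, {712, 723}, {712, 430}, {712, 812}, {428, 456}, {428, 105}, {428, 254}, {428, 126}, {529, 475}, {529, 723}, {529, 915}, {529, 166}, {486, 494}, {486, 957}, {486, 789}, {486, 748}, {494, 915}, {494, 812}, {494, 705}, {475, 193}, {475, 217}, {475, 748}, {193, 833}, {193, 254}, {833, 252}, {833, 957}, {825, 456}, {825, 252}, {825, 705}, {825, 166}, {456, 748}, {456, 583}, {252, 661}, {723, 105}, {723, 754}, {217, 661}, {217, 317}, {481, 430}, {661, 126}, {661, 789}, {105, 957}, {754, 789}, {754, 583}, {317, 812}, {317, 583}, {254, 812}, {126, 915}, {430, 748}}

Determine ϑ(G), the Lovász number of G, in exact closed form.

15

deg(748) = 4; N(748) = {486, 475, 456, 430}.
Vertex 705 has 4 neighbors: 769, 285, 494, 825.
Vertex 844 has 4 neighbors: 833, 481, 915, 583.
deg(957) = 4; N(957) = {570, 486, 833, 105}.
G on 35 vertices is 4-regular; Kneser-type, 3-subsets of [7].
spec(A) ≈ [4.0, 2.0, -1.0, -3.0] (distinct, 6 d.p.).
With N=35: ϑ(G) = 35·(-1*(-3))/(4−(-3)) = 15.
= 15.00000000… (decimal).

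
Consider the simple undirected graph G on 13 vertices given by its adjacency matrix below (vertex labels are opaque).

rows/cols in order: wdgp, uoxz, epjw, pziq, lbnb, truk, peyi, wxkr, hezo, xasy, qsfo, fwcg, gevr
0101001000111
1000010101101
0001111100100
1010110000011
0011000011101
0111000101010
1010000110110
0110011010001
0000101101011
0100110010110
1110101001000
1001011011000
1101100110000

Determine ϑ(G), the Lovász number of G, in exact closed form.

deg(qsfo) = 6; N(qsfo) = {wdgp, uoxz, epjw, lbnb, peyi, xasy}.
deg(xasy) = 6; N(xasy) = {uoxz, lbnb, truk, hezo, qsfo, fwcg}.
deg(wdgp) = 6; N(wdgp) = {uoxz, pziq, peyi, qsfo, fwcg, gevr}.
Vertex pziq has 6 neighbors: wdgp, epjw, lbnb, truk, fwcg, gevr.
6-regular, N=13; Paley(13): SR with (k,λ,μ)=(6,2,3).
A has 3 distinct eigenvalues ≈ [6.0, 1.30278, -2.30278].
Lovász (edge-transitive): ϑ = −13·(-sqrt(13)/2 - 1/2)/((6)−(-sqrt(13)/2 - 1/2)) = sqrt(13).
Numerically 3.60555128.

sqrt(13)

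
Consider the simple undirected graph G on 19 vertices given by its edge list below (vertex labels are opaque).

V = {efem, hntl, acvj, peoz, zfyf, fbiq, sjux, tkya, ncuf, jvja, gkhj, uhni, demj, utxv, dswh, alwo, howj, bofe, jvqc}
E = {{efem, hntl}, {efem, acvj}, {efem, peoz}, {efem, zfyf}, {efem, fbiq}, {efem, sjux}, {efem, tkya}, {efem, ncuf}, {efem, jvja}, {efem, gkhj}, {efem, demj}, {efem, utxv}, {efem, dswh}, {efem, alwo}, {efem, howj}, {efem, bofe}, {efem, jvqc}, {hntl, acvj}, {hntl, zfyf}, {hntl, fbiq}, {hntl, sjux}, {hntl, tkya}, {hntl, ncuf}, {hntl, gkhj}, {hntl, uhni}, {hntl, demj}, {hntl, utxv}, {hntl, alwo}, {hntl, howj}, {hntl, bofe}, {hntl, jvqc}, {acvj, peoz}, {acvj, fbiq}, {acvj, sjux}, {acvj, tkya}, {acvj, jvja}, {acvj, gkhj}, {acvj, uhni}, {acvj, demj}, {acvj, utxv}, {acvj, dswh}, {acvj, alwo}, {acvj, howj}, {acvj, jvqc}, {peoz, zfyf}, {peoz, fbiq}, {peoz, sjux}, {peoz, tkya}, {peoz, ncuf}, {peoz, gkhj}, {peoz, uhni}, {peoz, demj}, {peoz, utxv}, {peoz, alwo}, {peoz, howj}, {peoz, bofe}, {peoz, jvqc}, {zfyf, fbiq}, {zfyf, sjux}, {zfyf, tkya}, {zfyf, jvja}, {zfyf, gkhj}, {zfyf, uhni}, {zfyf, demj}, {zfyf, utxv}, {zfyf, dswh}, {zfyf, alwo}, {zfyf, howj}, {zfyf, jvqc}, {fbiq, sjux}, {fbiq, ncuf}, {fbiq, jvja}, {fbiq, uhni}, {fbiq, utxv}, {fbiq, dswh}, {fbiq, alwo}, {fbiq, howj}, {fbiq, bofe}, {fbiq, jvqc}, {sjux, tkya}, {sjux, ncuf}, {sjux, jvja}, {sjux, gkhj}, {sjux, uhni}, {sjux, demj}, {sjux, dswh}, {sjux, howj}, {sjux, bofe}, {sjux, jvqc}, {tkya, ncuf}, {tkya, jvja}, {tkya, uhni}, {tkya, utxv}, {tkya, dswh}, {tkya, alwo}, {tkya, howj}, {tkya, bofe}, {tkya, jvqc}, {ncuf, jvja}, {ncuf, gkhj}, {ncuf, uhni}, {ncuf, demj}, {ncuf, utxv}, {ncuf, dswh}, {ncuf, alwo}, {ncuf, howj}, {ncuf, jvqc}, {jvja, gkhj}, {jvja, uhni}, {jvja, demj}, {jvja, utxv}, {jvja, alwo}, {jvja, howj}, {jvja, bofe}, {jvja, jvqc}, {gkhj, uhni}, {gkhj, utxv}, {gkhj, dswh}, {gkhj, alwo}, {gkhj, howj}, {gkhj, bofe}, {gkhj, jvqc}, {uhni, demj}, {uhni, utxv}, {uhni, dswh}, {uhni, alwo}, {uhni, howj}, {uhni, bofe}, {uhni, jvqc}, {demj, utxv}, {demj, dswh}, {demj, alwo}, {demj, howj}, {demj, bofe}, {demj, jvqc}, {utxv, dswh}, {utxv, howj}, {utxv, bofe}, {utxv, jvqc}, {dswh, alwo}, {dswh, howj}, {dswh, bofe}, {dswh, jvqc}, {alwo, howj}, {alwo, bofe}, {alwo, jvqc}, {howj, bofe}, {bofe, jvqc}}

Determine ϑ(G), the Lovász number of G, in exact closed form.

4

N(efem) = {hntl, acvj, peoz, zfyf, fbiq, sjux, tkya, ncuf, jvja, gkhj, demj, utxv, dswh, alwo, howj, bofe, jvqc}, |N(efem)| = 17.
deg(peoz) = 15; N(peoz) = {efem, acvj, zfyf, fbiq, sjux, tkya, ncuf, gkhj, uhni, demj, utxv, alwo, howj, bofe, jvqc}.
deg(fbiq) = 15; N(fbiq) = {efem, hntl, acvj, peoz, zfyf, sjux, ncuf, jvja, uhni, utxv, dswh, alwo, howj, bofe, jvqc}.
deg(zfyf) = 15; N(zfyf) = {efem, hntl, peoz, fbiq, sjux, tkya, jvja, gkhj, uhni, demj, utxv, dswh, alwo, howj, jvqc}.
K_{4,4,4,3,2,2} (perfect); ϑ(G) = α(G) = max{4,4,4,3,2,2} = 4.
ϑ(G) ≈ 4.00000.
4 ≤ 4 ≤ 4: collapsed.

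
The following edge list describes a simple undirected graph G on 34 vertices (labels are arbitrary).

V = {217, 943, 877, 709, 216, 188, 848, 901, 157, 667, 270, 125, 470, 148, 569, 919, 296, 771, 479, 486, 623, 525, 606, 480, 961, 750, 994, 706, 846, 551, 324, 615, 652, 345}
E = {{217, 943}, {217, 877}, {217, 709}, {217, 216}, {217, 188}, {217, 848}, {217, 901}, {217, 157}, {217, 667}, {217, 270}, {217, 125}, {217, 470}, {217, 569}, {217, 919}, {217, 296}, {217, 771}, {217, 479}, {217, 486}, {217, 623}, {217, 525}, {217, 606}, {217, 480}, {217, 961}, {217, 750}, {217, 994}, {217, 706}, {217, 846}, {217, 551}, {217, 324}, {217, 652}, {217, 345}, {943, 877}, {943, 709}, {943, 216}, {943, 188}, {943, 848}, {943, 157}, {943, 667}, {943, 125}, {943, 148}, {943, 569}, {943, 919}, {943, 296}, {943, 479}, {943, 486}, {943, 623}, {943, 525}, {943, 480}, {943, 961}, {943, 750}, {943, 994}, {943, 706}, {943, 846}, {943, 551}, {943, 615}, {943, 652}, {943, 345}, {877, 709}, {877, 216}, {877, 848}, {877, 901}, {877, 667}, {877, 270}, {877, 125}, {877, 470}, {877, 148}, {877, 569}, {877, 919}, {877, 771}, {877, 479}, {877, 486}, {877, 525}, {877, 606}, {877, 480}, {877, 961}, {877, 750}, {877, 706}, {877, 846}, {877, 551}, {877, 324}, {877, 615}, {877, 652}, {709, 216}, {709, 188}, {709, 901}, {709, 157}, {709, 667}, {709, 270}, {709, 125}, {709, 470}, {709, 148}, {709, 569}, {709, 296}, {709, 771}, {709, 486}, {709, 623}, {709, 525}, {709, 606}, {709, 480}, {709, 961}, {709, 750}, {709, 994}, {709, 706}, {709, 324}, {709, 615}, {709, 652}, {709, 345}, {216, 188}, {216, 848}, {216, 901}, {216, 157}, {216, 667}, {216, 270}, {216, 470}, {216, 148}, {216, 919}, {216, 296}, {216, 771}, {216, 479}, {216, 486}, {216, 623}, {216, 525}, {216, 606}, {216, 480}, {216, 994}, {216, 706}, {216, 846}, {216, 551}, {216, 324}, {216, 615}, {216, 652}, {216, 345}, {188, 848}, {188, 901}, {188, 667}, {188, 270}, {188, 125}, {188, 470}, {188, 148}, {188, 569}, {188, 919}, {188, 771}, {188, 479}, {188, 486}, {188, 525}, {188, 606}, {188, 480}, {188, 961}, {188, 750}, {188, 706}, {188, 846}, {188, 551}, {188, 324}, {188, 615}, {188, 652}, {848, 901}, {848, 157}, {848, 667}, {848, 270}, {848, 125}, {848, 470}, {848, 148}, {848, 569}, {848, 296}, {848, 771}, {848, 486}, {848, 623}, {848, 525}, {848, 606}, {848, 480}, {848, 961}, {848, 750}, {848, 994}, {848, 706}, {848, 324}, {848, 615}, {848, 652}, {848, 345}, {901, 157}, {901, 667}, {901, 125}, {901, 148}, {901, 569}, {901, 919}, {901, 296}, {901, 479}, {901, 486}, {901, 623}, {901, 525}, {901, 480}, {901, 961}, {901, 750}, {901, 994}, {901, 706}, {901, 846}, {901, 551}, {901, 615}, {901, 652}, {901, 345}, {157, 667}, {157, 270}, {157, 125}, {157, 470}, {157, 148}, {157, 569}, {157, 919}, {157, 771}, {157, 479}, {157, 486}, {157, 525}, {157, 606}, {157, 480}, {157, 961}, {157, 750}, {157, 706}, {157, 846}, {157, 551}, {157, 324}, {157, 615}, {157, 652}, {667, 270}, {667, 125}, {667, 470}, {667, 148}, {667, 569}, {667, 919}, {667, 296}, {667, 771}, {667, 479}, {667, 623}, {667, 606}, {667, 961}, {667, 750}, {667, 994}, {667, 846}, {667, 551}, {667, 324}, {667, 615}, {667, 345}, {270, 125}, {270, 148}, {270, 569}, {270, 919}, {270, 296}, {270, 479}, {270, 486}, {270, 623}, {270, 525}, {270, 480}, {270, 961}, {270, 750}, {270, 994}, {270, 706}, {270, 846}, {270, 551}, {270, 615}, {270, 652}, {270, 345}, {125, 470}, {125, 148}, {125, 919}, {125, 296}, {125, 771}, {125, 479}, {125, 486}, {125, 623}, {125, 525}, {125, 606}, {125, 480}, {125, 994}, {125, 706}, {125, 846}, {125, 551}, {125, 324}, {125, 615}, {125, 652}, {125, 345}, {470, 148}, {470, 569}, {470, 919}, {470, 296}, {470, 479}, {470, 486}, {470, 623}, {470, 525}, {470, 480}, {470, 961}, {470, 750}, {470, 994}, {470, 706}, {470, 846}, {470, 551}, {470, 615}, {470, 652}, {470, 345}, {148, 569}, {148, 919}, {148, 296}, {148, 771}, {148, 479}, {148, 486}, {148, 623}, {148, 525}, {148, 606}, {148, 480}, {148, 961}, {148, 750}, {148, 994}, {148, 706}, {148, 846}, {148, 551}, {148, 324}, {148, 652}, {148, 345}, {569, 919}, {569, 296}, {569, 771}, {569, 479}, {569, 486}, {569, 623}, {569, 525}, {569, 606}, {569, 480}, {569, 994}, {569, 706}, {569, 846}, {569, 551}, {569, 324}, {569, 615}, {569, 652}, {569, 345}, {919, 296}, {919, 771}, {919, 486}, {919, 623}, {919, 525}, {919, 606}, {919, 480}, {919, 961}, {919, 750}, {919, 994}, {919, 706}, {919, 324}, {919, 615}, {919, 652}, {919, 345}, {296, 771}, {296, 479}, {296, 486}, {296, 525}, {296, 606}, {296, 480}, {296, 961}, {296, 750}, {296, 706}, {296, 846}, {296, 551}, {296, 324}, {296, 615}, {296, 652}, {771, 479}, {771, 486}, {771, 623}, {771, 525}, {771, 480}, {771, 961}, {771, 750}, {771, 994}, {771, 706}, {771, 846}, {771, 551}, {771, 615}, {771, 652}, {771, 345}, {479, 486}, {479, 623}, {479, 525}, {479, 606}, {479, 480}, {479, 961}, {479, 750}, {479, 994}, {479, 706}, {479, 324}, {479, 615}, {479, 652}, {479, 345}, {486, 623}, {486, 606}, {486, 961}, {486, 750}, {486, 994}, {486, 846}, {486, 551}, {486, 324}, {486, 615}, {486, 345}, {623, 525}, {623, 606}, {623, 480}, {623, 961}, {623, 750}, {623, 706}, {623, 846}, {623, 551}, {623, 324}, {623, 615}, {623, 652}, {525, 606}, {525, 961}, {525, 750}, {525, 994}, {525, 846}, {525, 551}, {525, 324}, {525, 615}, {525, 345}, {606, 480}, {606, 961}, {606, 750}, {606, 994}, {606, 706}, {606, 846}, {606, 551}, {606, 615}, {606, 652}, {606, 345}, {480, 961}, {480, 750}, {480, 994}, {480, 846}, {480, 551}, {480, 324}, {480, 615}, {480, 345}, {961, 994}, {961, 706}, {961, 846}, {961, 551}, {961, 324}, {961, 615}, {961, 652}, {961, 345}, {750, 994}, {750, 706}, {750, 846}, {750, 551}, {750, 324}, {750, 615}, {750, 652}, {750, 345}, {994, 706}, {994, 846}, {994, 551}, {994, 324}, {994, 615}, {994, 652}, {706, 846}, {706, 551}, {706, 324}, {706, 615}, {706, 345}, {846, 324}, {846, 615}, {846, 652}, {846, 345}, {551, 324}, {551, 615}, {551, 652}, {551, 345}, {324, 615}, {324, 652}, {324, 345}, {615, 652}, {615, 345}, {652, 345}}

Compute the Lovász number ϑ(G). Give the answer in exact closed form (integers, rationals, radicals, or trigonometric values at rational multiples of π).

N(479) = {217, 943, 877, 216, 188, 901, 157, 667, 270, 125, 470, 148, 569, 296, 771, 486, 623, 525, 606, 480, 961, 750, 994, 706, 324, 615, 652, 345}, |N(479)| = 28.
N(771) = {217, 877, 709, 216, 188, 848, 157, 667, 125, 148, 569, 919, 296, 479, 486, 623, 525, 480, 961, 750, 994, 706, 846, 551, 615, 652, 345}, |N(771)| = 27.
deg(480) = 28; N(480) = {217, 943, 877, 709, 216, 188, 848, 901, 157, 270, 125, 470, 148, 569, 919, 296, 771, 479, 623, 606, 961, 750, 994, 846, 551, 324, 615, 345}.
N(615) = {943, 877, 709, 216, 188, 848, 901, 157, 667, 270, 125, 470, 569, 919, 296, 771, 479, 486, 623, 525, 606, 480, 961, 750, 994, 706, 846, 551, 324, 652, 345}, |N(615)| = 31.
Complete 6-partite, parts [7, 7, 6, 6, 5, 3]: perfect, ϑ = α = 7.
= 7.00000… (decimal).
Sandwich: α(G)=7 ≤ ϑ(G)=7 ≤ χ(Ḡ)=7 (collapsed).

7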